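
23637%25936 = 23637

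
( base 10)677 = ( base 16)2a5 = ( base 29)NA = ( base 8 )1245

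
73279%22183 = 6730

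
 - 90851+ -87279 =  - 178130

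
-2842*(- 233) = 662186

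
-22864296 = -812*28158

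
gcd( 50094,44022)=1518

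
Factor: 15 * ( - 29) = -3^1 *5^1*29^1 = - 435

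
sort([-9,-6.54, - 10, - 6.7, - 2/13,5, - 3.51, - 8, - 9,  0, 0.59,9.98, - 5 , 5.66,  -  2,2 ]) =[ - 10, - 9, - 9, - 8, - 6.7, - 6.54, - 5, - 3.51, - 2, - 2/13,  0,  0.59,2, 5, 5.66,  9.98]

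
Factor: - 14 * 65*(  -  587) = 2^1*5^1*7^1  *  13^1*587^1  =  534170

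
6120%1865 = 525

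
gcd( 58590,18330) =30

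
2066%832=402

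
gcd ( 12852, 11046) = 42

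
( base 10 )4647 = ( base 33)48R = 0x1227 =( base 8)11047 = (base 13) 2166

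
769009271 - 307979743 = 461029528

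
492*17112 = 8419104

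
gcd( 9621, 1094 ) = 1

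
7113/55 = 7113/55 = 129.33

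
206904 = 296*699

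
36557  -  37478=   -  921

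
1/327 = 1/327 = 0.00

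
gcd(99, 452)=1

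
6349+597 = 6946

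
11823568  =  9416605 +2406963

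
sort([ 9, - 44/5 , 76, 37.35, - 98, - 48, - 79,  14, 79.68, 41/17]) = [ - 98,-79, - 48,- 44/5, 41/17, 9, 14, 37.35,76, 79.68] 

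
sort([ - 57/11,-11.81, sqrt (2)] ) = [-11.81, -57/11,sqrt( 2)]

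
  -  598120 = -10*59812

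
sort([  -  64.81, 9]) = [  -  64.81,9 ] 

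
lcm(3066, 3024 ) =220752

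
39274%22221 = 17053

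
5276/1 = 5276 = 5276.00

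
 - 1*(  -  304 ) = 304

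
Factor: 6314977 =719^1*8783^1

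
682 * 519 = 353958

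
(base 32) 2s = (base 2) 1011100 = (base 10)92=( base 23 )40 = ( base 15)62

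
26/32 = 13/16 = 0.81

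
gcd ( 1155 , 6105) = 165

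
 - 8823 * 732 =-6458436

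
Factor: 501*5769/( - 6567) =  - 3^2*11^(  -  1)*167^1*199^( - 1)*641^1= - 963423/2189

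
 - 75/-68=75/68= 1.10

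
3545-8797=-5252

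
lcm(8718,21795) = 43590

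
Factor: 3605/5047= 5^1*7^( - 1) = 5/7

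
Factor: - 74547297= - 3^5*11^1*167^2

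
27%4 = 3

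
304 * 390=118560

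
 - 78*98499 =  - 7682922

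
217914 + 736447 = 954361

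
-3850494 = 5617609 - 9468103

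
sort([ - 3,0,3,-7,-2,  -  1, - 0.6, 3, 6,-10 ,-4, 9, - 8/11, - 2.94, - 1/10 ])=[  -  10, - 7,-4,-3 ,-2.94, -2, - 1, - 8/11, - 0.6, -1/10,0 , 3,3,  6, 9] 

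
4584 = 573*8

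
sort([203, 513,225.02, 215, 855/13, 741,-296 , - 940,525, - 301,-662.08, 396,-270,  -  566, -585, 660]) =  [  -  940 ,  -  662.08, - 585, - 566 ,  -  301, - 296, - 270, 855/13,203,  215 , 225.02,396 , 513,525,  660,  741 ] 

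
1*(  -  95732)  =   - 95732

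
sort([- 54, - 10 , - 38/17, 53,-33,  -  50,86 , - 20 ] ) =[ - 54,  -  50,- 33, - 20, - 10 , - 38/17,53,  86]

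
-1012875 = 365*( - 2775 )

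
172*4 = 688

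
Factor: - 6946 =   -  2^1 * 23^1* 151^1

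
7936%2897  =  2142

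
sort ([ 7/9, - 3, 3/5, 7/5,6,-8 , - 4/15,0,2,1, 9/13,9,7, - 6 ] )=[  -  8, - 6,  -  3, - 4/15,0,3/5,9/13,7/9, 1,7/5,2, 6,7, 9] 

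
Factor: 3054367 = 29^1*105323^1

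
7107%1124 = 363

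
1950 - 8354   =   - 6404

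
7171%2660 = 1851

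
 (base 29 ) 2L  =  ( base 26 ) 31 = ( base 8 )117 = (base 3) 2221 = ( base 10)79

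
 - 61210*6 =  - 367260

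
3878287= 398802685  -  394924398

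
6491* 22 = 142802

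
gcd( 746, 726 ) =2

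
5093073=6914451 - 1821378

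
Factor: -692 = -2^2*173^1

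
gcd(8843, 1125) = 1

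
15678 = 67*234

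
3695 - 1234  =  2461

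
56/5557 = 56/5557= 0.01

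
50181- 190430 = -140249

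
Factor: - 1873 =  - 1873^1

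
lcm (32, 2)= 32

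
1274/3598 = 91/257 = 0.35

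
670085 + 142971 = 813056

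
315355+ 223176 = 538531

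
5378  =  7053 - 1675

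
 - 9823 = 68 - 9891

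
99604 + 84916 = 184520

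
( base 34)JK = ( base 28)nm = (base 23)15m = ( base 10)666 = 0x29a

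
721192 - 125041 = 596151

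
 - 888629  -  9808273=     -  10696902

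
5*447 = 2235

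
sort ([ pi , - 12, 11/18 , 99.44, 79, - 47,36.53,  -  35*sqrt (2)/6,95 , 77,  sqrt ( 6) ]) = [  -  47, - 12, -35*sqrt(2) /6,  11/18,  sqrt(6),pi,36.53,77, 79, 95,99.44 ]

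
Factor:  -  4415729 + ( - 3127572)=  - 7543301 = - 37^1 * 203873^1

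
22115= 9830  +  12285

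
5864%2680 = 504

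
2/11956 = 1/5978 = 0.00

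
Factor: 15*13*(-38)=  - 2^1*3^1 * 5^1 * 13^1 * 19^1 = - 7410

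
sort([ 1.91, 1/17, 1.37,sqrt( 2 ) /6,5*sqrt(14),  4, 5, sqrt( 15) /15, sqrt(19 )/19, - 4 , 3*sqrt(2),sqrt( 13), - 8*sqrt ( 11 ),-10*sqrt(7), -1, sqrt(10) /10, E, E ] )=[ - 8*sqrt(11 ), - 10*sqrt ( 7 ),  -  4, - 1, 1/17,sqrt(19 )/19 , sqrt(2) /6, sqrt( 15 ) /15,  sqrt( 10) /10,  1.37 , 1.91,  E, E, sqrt( 13 ) , 4, 3*sqrt(2), 5,5*sqrt(14 ) ] 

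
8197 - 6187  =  2010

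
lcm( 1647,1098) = 3294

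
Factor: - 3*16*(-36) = 2^6*3^3 =1728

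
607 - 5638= - 5031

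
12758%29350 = 12758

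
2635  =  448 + 2187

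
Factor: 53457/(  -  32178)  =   -2^( - 1 )*31^ (-1)*103^1 = - 103/62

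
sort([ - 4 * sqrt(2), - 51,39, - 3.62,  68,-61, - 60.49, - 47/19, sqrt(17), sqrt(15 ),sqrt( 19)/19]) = [-61, - 60.49, - 51, - 4*sqrt(2), - 3.62, - 47/19,sqrt(19)/19, sqrt( 15) , sqrt(17),39,  68]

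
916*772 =707152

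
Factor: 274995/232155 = 873/737 = 3^2*11^(-1)*67^( - 1)*97^1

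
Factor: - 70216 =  - 2^3*67^1*131^1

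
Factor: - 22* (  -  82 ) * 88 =2^5*11^2*41^1 = 158752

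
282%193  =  89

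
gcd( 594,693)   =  99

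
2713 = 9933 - 7220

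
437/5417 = 437/5417 = 0.08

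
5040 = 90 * 56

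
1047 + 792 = 1839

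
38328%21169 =17159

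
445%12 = 1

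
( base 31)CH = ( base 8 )605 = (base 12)285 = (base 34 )bf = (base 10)389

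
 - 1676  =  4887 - 6563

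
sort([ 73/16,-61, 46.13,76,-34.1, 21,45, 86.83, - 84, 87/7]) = [ - 84,-61 , - 34.1,73/16, 87/7,21, 45, 46.13, 76,86.83 ] 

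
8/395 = 8/395 =0.02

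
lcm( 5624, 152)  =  5624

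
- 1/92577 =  - 1 + 92576/92577=   -  0.00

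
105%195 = 105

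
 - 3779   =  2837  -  6616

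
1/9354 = 1/9354 =0.00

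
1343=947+396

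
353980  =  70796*5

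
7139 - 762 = 6377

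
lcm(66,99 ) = 198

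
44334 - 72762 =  - 28428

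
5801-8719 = -2918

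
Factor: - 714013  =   - 73^1*9781^1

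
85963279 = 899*95621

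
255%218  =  37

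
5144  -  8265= - 3121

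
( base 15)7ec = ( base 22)3ff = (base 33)1lf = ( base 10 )1797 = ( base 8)3405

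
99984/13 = 7691+1/13 = 7691.08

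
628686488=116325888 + 512360600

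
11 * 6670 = 73370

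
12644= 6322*2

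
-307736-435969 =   -  743705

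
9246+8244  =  17490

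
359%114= 17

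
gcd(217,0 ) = 217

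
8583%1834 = 1247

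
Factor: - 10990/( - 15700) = 2^(-1)* 5^( - 1) * 7^1 = 7/10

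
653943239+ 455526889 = 1109470128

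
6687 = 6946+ - 259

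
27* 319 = 8613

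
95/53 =95/53  =  1.79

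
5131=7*733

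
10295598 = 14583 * 706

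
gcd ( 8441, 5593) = 1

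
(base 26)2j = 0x47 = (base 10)71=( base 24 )2N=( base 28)2F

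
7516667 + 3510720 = 11027387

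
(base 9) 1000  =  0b1011011001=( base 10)729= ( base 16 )2D9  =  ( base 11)603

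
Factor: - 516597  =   - 3^1*172199^1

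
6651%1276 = 271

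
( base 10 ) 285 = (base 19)F0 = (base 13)18C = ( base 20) E5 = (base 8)435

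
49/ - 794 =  - 1 +745/794  =  - 0.06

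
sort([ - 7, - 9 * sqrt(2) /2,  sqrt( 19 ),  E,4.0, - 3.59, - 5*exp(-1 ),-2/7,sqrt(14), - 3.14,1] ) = [ - 7, - 9*sqrt(2)/2,  -  3.59,-3.14, - 5*exp( - 1 ),-2/7,1, E,sqrt( 14 ),4.0,sqrt( 19)]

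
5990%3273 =2717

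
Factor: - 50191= -53^1*947^1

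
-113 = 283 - 396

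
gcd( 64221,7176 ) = 3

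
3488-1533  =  1955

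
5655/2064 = 2 + 509/688 = 2.74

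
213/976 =213/976 = 0.22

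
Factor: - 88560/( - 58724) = 2^2*3^3*5^1*41^1 * 53^( - 1)*277^( - 1) = 22140/14681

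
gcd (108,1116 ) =36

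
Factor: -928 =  - 2^5 *29^1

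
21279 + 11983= 33262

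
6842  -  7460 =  - 618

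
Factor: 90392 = 2^3 * 11299^1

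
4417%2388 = 2029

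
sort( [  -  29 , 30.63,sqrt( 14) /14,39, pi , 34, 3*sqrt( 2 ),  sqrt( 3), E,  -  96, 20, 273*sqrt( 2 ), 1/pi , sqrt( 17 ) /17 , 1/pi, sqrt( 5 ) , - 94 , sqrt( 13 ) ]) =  [ - 96, -94, - 29,sqrt(17) /17,sqrt( 14 )/14,1/pi,1/pi, sqrt( 3 ) , sqrt( 5),E, pi,sqrt( 13 ), 3 * sqrt(2),20, 30.63, 34 , 39 , 273*sqrt( 2 )]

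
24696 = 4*6174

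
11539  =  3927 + 7612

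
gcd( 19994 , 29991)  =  9997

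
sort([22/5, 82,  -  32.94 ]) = [ - 32.94,  22/5,  82]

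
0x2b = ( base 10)43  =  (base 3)1121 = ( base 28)1f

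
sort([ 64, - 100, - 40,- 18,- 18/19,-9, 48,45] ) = [ - 100,  -  40,-18,-9,- 18/19,45, 48,64 ] 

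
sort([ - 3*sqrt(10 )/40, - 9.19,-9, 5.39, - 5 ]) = [-9.19, - 9, - 5,-3*sqrt(10 ) /40, 5.39 ]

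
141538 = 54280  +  87258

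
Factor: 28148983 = 677^1*41579^1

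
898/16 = 449/8 = 56.12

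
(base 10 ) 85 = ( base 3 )10011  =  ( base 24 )3d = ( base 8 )125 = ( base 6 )221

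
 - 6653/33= - 202 + 13/33 = - 201.61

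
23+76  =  99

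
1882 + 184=2066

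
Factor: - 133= -7^1 * 19^1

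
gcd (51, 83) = 1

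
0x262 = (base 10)610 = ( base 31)JL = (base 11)505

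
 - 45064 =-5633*8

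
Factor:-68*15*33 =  - 2^2*3^2*5^1*11^1*17^1 = - 33660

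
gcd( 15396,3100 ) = 4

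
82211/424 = 193 +379/424 = 193.89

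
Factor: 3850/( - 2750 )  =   - 5^ ( - 1 )*7^1 = - 7/5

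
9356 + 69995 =79351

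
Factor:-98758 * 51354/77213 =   -  2^2*3^4*11^1*67^2*317^1*77213^(-1) =- 5071618332/77213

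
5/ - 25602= -1 + 25597/25602 = -0.00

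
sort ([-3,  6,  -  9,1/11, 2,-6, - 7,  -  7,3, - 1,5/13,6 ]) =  [ - 9, - 7, - 7, - 6, - 3, - 1,1/11,5/13 , 2, 3,6,6 ]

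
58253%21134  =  15985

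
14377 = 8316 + 6061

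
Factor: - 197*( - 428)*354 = 2^3*3^1*59^1*107^1*197^1 = 29847864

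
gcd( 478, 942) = 2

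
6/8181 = 2/2727   =  0.00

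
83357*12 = 1000284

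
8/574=4/287 = 0.01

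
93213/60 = 1553 + 11/20 = 1553.55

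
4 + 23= 27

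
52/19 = 2 + 14/19 = 2.74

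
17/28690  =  17/28690 = 0.00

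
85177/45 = 1892+37/45 = 1892.82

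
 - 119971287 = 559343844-679315131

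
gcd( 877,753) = 1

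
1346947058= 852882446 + 494064612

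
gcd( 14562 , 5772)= 6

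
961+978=1939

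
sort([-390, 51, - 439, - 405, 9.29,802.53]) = [ - 439 , - 405,  -  390,9.29, 51, 802.53 ]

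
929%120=89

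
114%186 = 114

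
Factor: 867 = 3^1*17^2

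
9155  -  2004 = 7151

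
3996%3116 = 880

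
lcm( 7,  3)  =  21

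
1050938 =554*1897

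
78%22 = 12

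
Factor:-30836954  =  -2^1* 15418477^1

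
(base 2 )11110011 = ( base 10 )243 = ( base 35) 6x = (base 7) 465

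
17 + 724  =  741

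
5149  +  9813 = 14962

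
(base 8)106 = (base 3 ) 2121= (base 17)42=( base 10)70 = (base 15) 4A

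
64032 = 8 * 8004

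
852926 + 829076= 1682002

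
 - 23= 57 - 80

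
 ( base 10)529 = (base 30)hj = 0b1000010001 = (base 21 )144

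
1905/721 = 2+463/721 = 2.64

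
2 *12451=24902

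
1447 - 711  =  736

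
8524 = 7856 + 668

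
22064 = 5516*4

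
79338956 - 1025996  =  78312960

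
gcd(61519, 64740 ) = 1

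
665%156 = 41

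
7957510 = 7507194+450316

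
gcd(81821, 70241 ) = 1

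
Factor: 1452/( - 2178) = - 2/3 = - 2^1 * 3^( -1 )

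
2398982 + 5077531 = 7476513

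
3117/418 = 7 + 191/418 = 7.46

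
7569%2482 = 123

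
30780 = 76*405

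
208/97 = 208/97 = 2.14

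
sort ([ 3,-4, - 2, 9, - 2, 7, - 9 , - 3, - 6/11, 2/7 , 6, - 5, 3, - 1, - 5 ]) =[-9, - 5, - 5, - 4, - 3, - 2,-2, - 1, - 6/11 , 2/7, 3,3, 6, 7, 9]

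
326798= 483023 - 156225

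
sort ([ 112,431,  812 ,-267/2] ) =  [ - 267/2,  112, 431,812] 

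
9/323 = 9/323 = 0.03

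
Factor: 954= 2^1*3^2*53^1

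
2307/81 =28 + 13/27 = 28.48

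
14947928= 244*61262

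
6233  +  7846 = 14079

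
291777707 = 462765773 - 170988066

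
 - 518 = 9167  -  9685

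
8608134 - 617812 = 7990322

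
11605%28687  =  11605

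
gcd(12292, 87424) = 4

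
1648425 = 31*53175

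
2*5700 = 11400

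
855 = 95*9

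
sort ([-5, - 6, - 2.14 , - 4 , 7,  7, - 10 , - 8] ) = [  -  10, - 8 , - 6 ,- 5 , - 4, - 2.14, 7,7] 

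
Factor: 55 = 5^1*11^1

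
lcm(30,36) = 180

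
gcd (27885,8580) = 2145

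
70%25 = 20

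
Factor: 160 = 2^5*5^1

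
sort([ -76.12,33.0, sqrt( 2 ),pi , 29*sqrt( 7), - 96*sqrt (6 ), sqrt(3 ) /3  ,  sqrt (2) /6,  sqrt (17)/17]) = [ - 96*sqrt( 6), -76.12, sqrt ( 2 ) /6  ,  sqrt( 17 ) /17,sqrt( 3)/3,sqrt(2 ),pi, 33.0 , 29*sqrt( 7 )]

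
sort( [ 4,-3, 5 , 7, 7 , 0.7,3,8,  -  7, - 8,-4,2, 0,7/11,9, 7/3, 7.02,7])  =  [ - 8, - 7,- 4, - 3,0,7/11, 0.7, 2,7/3,3,4,5,7, 7,7, 7.02, 8 , 9 ] 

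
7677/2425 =3+402/2425 =3.17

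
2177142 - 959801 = 1217341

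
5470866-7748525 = - 2277659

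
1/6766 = 1/6766 = 0.00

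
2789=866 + 1923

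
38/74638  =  19/37319 = 0.00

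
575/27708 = 575/27708 = 0.02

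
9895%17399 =9895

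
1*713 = 713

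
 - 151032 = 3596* (-42 ) 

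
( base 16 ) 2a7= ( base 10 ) 679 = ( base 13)403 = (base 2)1010100111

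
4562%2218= 126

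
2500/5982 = 1250/2991 = 0.42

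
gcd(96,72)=24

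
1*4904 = 4904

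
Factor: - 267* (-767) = 3^1*13^1 *59^1 * 89^1 =204789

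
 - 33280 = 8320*( - 4 )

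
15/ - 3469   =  -15/3469 = - 0.00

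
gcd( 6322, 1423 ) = 1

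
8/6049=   8/6049 = 0.00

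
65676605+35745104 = 101421709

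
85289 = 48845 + 36444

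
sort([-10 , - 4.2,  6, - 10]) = [ - 10, -10, - 4.2,  6]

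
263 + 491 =754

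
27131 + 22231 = 49362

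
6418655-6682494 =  - 263839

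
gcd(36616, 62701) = 1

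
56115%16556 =6447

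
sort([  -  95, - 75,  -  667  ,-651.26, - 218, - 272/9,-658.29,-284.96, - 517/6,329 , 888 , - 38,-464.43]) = [ - 667,  -  658.29, - 651.26, - 464.43, - 284.96, - 218, - 95, - 517/6, - 75, - 38, - 272/9,329,888 ]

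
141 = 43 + 98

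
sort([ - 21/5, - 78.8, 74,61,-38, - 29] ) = [-78.8, - 38 , - 29, - 21/5,61,74] 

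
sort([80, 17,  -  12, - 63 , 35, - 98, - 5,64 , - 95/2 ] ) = [-98,- 63,-95/2, - 12, - 5,17, 35, 64,80]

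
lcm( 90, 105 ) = 630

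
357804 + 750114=1107918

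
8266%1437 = 1081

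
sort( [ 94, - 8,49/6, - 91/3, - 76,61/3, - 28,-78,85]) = [- 78,  -  76, - 91/3,-28, - 8,49/6, 61/3,85,94]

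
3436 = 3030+406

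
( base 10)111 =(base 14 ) 7d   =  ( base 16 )6F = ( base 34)39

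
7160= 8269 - 1109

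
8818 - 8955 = -137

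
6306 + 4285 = 10591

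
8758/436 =20+19/218 = 20.09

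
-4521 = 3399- 7920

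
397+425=822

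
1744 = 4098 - 2354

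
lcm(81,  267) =7209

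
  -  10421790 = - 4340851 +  - 6080939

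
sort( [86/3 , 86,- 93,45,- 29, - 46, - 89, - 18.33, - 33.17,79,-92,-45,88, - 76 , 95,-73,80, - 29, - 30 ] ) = [-93, - 92, - 89, - 76, - 73, - 46,-45, -33.17, - 30, - 29, - 29 , - 18.33,86/3,45 , 79,80, 86, 88,95 ] 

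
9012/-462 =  - 20  +  38/77 = - 19.51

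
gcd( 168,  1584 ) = 24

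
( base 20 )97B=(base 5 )110001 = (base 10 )3751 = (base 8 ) 7247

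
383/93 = 4 + 11/93  =  4.12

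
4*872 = 3488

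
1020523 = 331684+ 688839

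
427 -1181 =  -754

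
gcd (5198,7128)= 2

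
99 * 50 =4950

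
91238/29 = 3146 + 4/29 = 3146.14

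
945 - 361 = 584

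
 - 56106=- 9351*6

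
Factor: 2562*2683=6873846 = 2^1 *3^1*7^1*61^1*2683^1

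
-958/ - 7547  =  958/7547 = 0.13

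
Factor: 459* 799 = 3^3 *17^2* 47^1  =  366741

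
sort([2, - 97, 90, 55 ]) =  [- 97,2, 55, 90]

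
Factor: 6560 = 2^5*5^1*41^1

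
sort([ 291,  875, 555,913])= [ 291, 555, 875, 913 ] 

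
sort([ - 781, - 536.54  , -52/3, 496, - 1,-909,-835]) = [ - 909, - 835,  -  781, - 536.54, -52/3, - 1, 496]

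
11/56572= 11/56572  =  0.00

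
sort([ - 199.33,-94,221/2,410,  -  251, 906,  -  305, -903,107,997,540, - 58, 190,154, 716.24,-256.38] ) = [ - 903,-305, - 256.38,-251,-199.33,-94 , - 58, 107,221/2, 154, 190, 410, 540, 716.24, 906, 997 ]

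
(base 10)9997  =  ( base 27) dj7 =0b10011100001101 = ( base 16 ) 270d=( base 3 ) 111201021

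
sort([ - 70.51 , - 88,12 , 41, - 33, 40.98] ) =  [ - 88, - 70.51, - 33, 12, 40.98,41] 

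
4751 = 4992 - 241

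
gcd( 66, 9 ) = 3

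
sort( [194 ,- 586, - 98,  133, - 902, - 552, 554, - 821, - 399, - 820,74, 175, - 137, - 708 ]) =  [ - 902,-821,-820,  -  708,-586 , - 552, - 399 , - 137, - 98, 74, 133, 175, 194, 554 ]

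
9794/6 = 1632 + 1/3= 1632.33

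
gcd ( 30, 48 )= 6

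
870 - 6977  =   - 6107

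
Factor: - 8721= - 3^3 * 17^1*19^1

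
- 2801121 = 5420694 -8221815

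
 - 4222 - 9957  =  -14179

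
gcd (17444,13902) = 14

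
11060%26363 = 11060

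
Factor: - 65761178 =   -  2^1*7^1*47^1*139^1*719^1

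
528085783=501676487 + 26409296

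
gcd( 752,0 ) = 752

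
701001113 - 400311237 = 300689876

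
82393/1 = 82393 = 82393.00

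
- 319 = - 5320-  -  5001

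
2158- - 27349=29507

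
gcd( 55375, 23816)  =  1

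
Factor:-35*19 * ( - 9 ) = 3^2*5^1*7^1*19^1= 5985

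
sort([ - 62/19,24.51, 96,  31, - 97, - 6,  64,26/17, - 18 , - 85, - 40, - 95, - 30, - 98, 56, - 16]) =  [ - 98, - 97, -95, - 85,  -  40, - 30, - 18,- 16, - 6,  -  62/19 , 26/17, 24.51, 31, 56,64,96]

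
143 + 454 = 597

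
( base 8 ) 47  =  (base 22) 1H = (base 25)1E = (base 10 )39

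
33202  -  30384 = 2818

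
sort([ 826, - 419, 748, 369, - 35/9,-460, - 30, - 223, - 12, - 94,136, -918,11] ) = [  -  918, - 460, - 419, - 223, - 94, - 30, - 12, - 35/9,11,136, 369,748, 826 ] 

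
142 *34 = 4828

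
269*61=16409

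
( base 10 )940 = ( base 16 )3AC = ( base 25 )1CF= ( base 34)rm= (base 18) 2G4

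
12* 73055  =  876660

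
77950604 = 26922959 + 51027645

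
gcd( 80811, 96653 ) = 1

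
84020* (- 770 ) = -64695400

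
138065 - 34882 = 103183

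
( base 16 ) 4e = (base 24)36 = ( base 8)116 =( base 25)33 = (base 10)78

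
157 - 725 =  - 568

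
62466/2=31233 = 31233.00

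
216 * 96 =20736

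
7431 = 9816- 2385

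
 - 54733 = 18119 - 72852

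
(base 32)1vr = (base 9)2720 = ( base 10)2043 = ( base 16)7fb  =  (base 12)1223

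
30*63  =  1890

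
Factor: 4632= 2^3*3^1 * 193^1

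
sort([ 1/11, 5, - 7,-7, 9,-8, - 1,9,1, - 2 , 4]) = [ - 8, - 7, - 7, - 2, - 1,1/11,  1,4,5, 9, 9] 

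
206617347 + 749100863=955718210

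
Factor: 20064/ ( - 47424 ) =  - 2^( - 1)*11^1*13^( - 1 ) =- 11/26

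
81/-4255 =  - 1 + 4174/4255 = - 0.02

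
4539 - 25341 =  - 20802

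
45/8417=45/8417 = 0.01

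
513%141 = 90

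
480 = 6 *80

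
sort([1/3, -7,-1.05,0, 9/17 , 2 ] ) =[-7, - 1.05 , 0, 1/3,9/17, 2]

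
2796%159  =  93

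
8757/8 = 8757/8 = 1094.62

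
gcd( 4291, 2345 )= 7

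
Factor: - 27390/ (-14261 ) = 2^1*3^1*5^1*11^1*13^( - 1) * 83^1 * 1097^( - 1)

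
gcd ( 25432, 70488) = 88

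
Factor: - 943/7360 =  - 41/320 = - 2^( - 6)*5^( - 1 )*41^1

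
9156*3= 27468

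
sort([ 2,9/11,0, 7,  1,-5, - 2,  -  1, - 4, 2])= [ - 5, - 4, - 2, - 1,0,9/11, 1,2,2,  7 ]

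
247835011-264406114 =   -  16571103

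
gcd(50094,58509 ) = 99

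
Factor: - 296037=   -  3^2 * 7^1 *37^1*127^1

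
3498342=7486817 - 3988475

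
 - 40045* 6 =-240270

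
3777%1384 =1009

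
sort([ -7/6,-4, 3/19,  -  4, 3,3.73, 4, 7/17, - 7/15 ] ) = [ - 4 ,-4,-7/6,-7/15, 3/19,7/17,3, 3.73,4 ]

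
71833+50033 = 121866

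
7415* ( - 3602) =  - 26708830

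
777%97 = 1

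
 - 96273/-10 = 96273/10   =  9627.30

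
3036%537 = 351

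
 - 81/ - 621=3/23 = 0.13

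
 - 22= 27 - 49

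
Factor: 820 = 2^2*5^1 *41^1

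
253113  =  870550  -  617437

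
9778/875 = 9778/875 =11.17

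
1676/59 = 28 + 24/59 = 28.41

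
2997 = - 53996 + 56993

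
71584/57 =1255 + 49/57=1255.86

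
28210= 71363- 43153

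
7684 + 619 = 8303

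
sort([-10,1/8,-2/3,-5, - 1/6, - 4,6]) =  [-10, - 5,-4, - 2/3, - 1/6, 1/8 , 6]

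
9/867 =3/289 = 0.01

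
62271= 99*629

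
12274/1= 12274=12274.00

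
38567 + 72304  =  110871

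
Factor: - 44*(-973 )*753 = 32237436 = 2^2*3^1 * 7^1*11^1*139^1*251^1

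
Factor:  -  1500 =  - 2^2 * 3^1 * 5^3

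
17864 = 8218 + 9646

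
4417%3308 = 1109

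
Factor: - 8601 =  - 3^1*47^1 * 61^1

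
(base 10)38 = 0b100110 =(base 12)32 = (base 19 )20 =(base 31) 17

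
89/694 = 89/694  =  0.13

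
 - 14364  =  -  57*252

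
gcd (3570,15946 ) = 238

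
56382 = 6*9397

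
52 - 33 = 19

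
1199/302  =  3  +  293/302  =  3.97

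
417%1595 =417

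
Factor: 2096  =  2^4 * 131^1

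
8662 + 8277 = 16939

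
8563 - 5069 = 3494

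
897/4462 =39/194 = 0.20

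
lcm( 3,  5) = 15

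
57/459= 19/153 = 0.12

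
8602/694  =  12 + 137/347=12.39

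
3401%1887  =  1514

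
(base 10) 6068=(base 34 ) 58g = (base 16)17b4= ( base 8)13664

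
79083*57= 4507731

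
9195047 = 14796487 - 5601440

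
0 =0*1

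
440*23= 10120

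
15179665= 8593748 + 6585917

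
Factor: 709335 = 3^2*5^1*11^1*1433^1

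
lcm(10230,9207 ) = 92070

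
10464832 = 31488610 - 21023778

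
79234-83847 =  - 4613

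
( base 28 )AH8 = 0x2084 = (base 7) 33161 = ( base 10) 8324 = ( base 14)3068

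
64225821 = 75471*851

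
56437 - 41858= 14579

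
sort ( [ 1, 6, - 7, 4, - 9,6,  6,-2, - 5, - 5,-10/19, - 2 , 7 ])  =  [  -  9 , - 7,-5,  -  5,  -  2 ,-2, - 10/19,1, 4, 6,  6,  6 , 7]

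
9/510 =3/170=0.02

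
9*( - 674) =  - 6066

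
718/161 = 718/161= 4.46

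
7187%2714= 1759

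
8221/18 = 456+13/18  =  456.72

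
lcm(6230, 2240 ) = 199360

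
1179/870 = 393/290 = 1.36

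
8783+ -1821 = 6962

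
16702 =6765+9937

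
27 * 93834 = 2533518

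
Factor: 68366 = 2^1*34183^1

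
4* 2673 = 10692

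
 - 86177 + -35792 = -121969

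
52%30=22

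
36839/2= 36839/2  =  18419.50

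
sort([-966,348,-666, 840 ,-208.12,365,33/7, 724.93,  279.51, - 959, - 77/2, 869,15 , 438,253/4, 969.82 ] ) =[ - 966, - 959, - 666, - 208.12,-77/2, 33/7,15, 253/4,279.51,348,365 , 438, 724.93, 840, 869, 969.82]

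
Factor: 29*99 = 2871 =3^2 * 11^1*29^1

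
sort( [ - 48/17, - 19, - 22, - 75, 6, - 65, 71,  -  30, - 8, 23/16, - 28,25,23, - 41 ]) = [ - 75, - 65, - 41, - 30, - 28 , - 22,-19,  -  8, - 48/17,23/16,6,23,25, 71 ] 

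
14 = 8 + 6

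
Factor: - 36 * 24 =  - 2^5*3^3 = - 864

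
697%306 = 85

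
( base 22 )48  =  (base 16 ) 60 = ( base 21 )4C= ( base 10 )96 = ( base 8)140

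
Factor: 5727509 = 5727509^1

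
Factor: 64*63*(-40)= - 161280 = - 2^9*3^2 * 5^1*7^1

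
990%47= 3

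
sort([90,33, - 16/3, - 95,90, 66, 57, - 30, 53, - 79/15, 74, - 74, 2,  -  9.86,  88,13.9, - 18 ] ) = [ - 95, - 74, - 30,-18, - 9.86,  -  16/3, - 79/15,2,13.9,33, 53,57, 66 , 74,88,90,90] 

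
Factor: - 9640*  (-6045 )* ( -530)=-30885114000 = - 2^4*3^1*5^3*13^1*31^1 * 53^1*241^1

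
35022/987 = 35 + 159/329 = 35.48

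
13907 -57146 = -43239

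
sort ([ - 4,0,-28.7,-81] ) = [ - 81,- 28.7, - 4,  0]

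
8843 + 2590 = 11433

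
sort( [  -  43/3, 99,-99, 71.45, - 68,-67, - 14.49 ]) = [ -99,- 68,-67,- 14.49,-43/3, 71.45, 99 ]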